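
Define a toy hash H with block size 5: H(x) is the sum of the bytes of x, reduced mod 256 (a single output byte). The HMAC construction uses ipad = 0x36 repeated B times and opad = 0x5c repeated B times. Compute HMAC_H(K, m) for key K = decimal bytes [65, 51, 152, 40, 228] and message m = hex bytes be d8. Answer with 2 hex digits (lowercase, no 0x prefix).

Key decimal bytes [65, 51, 152, 40, 228] = 41 33 98 28 e4 is exactly B = 5 bytes: K' = 41 33 98 28 e4.
K' ⊕ ipad = 77 05 ae 1e d2.  K' ⊕ opad = 1d 6f c4 74 b8.
Inner input = (K'⊕ipad) ∥ m = 77 05 ae 1e d2 ∥ be d8.
Inner hash: sum = 119+5+174+30+210+190+216 = 944; mod 256 = 176 → b0.
Outer input = (K'⊕opad) ∥ inner = 1d 6f c4 74 b8 ∥ b0.
Outer hash (tag): sum = 29+111+196+116+184+176 = 812; mod 256 = 44 → 2c.

2c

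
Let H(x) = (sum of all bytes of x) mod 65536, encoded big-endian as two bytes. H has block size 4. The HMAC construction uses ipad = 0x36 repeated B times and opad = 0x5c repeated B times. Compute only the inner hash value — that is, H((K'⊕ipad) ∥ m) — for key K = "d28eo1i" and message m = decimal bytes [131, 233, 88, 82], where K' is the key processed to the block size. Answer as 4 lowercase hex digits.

02c0

Key "d28eo1i" = 64 32 38 65 6f 31 69 is 7 bytes > B = 4, so hash it first: H(key) = 02 3c, then zero-pad to 4 bytes: K' = 02 3c 00 00.
K' ⊕ ipad = 34 0a 36 36.
Inner input = 34 0a 36 36 ∥ 83 e9 58 52.
Inner hash: sum = 52+10+54+54+131+233+88+82 = 704 → 02 c0.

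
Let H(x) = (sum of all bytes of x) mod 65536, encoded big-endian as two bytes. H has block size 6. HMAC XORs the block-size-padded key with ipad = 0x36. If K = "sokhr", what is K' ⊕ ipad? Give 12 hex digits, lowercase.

45595d5e4436

Key "sokhr" = 73 6f 6b 68 72 is 5 bytes ≤ B = 6; zero-pad to 6 bytes: K' = 73 6f 6b 68 72 00.
XOR each byte with 0x36: 73⊕36=45, 6f⊕36=59, 6b⊕36=5d, 68⊕36=5e, 72⊕36=44, 00⊕36=36.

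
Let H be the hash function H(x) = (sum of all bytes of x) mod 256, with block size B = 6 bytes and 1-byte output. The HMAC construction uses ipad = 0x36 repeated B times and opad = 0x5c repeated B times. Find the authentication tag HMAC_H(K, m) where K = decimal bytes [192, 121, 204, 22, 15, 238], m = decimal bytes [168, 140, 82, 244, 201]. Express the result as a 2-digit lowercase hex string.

53

Key decimal bytes [192, 121, 204, 22, 15, 238] = c0 79 cc 16 0f ee is exactly B = 6 bytes: K' = c0 79 cc 16 0f ee.
K' ⊕ ipad = f6 4f fa 20 39 d8.  K' ⊕ opad = 9c 25 90 4a 53 b2.
Inner input = (K'⊕ipad) ∥ m = f6 4f fa 20 39 d8 ∥ a8 8c 52 f4 c9.
Inner hash: sum = 246+79+250+32+57+216+168+140+82+244+201 = 1715; mod 256 = 179 → b3.
Outer input = (K'⊕opad) ∥ inner = 9c 25 90 4a 53 b2 ∥ b3.
Outer hash (tag): sum = 156+37+144+74+83+178+179 = 851; mod 256 = 83 → 53.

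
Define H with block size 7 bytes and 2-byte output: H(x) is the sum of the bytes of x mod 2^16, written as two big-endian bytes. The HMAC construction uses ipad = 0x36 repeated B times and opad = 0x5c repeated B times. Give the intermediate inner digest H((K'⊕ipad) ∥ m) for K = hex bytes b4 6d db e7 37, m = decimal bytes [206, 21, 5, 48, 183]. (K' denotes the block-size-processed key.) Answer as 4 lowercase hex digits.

Key hex bytes b4 6d db e7 37 is 5 bytes ≤ B = 7; zero-pad to 7 bytes: K' = b4 6d db e7 37 00 00.
K' ⊕ ipad = 82 5b ed d1 01 36 36.
Inner input = 82 5b ed d1 01 36 36 ∥ ce 15 05 30 b7.
Inner hash: sum = 130+91+237+209+1+54+54+206+21+5+48+183 = 1239 → 04 d7.

04d7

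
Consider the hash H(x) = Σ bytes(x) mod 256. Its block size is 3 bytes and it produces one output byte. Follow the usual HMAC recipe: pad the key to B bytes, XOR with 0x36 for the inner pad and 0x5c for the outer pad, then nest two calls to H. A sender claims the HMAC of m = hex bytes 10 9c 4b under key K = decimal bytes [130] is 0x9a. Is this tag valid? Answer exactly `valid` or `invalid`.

Key decimal bytes [130] = 82 is 1 byte ≤ B = 3; zero-pad to 3 bytes: K' = 82 00 00.
K' ⊕ ipad = b4 36 36; K' ⊕ opad = de 5c 5c.
Inner hash: sum = 180+54+54+16+156+75 = 535; mod 256 = 23 → 17.
Outer hash (recomputed tag): sum = 222+92+92+23 = 429; mod 256 = 173 → ad.
Recomputed tag = ad; claimed = 9a → mismatch.

invalid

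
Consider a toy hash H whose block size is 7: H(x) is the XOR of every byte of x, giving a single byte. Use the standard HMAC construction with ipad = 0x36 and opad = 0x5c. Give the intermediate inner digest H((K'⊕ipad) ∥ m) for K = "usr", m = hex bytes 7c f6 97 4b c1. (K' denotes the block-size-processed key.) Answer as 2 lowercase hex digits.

Key "usr" = 75 73 72 is 3 bytes ≤ B = 7; zero-pad to 7 bytes: K' = 75 73 72 00 00 00 00.
K' ⊕ ipad = 43 45 44 36 36 36 36.
Inner input = 43 45 44 36 36 36 36 ∥ 7c f6 97 4b c1.
Inner hash: XOR 43⊕45⊕44⊕36⊕36⊕36⊕36⊕7c⊕f6⊕97⊕4b⊕c1 = d5.

d5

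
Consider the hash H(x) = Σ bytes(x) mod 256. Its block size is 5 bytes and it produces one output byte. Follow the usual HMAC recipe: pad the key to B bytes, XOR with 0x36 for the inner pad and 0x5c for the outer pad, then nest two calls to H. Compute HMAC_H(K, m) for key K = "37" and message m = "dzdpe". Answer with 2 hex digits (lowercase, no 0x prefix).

Key "37" = 33 37 is 2 bytes ≤ B = 5; zero-pad to 5 bytes: K' = 33 37 00 00 00.
K' ⊕ ipad = 05 01 36 36 36.  K' ⊕ opad = 6f 6b 5c 5c 5c.
Inner input = (K'⊕ipad) ∥ m = 05 01 36 36 36 ∥ 64 7a 64 70 65.
Inner hash: sum = 5+1+54+54+54+100+122+100+112+101 = 703; mod 256 = 191 → bf.
Outer input = (K'⊕opad) ∥ inner = 6f 6b 5c 5c 5c ∥ bf.
Outer hash (tag): sum = 111+107+92+92+92+191 = 685; mod 256 = 173 → ad.

ad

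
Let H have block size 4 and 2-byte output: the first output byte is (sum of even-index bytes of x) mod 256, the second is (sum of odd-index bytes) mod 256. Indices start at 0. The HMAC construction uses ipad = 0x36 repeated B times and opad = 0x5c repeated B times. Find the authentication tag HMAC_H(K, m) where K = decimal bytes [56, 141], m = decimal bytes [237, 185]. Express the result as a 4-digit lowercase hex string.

f1d7

Key decimal bytes [56, 141] = 38 8d is 2 bytes ≤ B = 4; zero-pad to 4 bytes: K' = 38 8d 00 00.
K' ⊕ ipad = 0e bb 36 36.  K' ⊕ opad = 64 d1 5c 5c.
Inner input = (K'⊕ipad) ∥ m = 0e bb 36 36 ∥ ed b9.
Inner hash: even-index sum = 305 mod 256 = 49; odd-index sum = 426 mod 256 = 170 → 31 aa.
Outer input = (K'⊕opad) ∥ inner = 64 d1 5c 5c ∥ 31 aa.
Outer hash (tag): even-index sum = 241 mod 256 = 241; odd-index sum = 471 mod 256 = 215 → f1 d7.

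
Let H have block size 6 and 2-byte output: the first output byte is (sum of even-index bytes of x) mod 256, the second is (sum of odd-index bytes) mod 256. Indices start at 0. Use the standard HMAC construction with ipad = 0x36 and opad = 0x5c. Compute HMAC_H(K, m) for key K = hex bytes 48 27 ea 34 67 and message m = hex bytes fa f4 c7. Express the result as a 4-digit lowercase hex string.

Key hex bytes 48 27 ea 34 67 is 5 bytes ≤ B = 6; zero-pad to 6 bytes: K' = 48 27 ea 34 67 00.
K' ⊕ ipad = 7e 11 dc 02 51 36.  K' ⊕ opad = 14 7b b6 68 3b 5c.
Inner input = (K'⊕ipad) ∥ m = 7e 11 dc 02 51 36 ∥ fa f4 c7.
Inner hash: even-index sum = 876 mod 256 = 108; odd-index sum = 317 mod 256 = 61 → 6c 3d.
Outer input = (K'⊕opad) ∥ inner = 14 7b b6 68 3b 5c ∥ 6c 3d.
Outer hash (tag): even-index sum = 369 mod 256 = 113; odd-index sum = 380 mod 256 = 124 → 71 7c.

717c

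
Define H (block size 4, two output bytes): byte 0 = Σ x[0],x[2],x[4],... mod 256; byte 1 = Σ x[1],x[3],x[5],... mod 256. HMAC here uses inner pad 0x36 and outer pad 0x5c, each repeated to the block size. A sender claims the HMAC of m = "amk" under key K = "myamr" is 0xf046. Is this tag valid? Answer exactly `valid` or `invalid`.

Key "myamr" = 6d 79 61 6d 72 is 5 bytes > B = 4, so hash it first: H(key) = 40 e6, then zero-pad to 4 bytes: K' = 40 e6 00 00.
K' ⊕ ipad = 76 d0 36 36; K' ⊕ opad = 1c ba 5c 5c.
Inner hash: even-index sum = 376 mod 256 = 120; odd-index sum = 371 mod 256 = 115 → 78 73.
Outer hash (recomputed tag): even-index sum = 240 mod 256 = 240; odd-index sum = 393 mod 256 = 137 → f0 89.
Recomputed tag = f089; claimed = f046 → mismatch.

invalid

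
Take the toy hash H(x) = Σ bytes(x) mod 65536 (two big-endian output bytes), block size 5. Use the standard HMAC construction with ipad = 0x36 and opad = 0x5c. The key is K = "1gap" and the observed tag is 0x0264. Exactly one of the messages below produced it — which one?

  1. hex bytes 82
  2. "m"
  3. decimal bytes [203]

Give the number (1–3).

3

Key "1gap" = 31 67 61 70 is 4 bytes ≤ B = 5; zero-pad to 5 bytes: K' = 31 67 61 70 00.
K' ⊕ ipad = 07 51 57 46 36; K' ⊕ opad = 6d 3b 3d 2c 5c.
m1: inner = H(07 51 57 46 36 82) = 01 ad; tag = H(6d 3b 3d 2c 5c 01 ad) = 021b
m2: inner = H(07 51 57 46 36 6d) = 01 98; tag = H(6d 3b 3d 2c 5c 01 98) = 0206
m3: inner = H(07 51 57 46 36 cb) = 01 f6; tag = H(6d 3b 3d 2c 5c 01 f6) = 0264 ← matches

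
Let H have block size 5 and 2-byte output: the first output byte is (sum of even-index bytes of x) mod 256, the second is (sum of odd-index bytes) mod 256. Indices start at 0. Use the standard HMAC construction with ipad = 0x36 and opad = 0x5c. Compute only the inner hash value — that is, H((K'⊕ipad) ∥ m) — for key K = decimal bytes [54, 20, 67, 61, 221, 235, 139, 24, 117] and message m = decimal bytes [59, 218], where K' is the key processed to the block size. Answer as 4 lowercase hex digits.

a6d3

Key decimal bytes [54, 20, 67, 61, 221, 235, 139, 24, 117] = 36 14 43 3d dd eb 8b 18 75 is 9 bytes > B = 5, so hash it first: H(key) = 56 54, then zero-pad to 5 bytes: K' = 56 54 00 00 00.
K' ⊕ ipad = 60 62 36 36 36.
Inner input = 60 62 36 36 36 ∥ 3b da.
Inner hash: even-index sum = 422 mod 256 = 166; odd-index sum = 211 mod 256 = 211 → a6 d3.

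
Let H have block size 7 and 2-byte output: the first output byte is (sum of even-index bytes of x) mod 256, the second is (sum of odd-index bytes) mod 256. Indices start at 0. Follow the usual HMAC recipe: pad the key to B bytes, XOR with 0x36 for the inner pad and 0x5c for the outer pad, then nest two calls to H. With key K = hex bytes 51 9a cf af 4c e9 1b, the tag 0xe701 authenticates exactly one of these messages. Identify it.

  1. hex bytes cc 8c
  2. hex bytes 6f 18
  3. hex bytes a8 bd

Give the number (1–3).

Key hex bytes 51 9a cf af 4c e9 1b is exactly B = 7 bytes: K' = 51 9a cf af 4c e9 1b.
K' ⊕ ipad = 67 ac f9 99 7a df 2d; K' ⊕ opad = 0d c6 93 f3 10 b5 47.
m1: inner = H(67 ac f9 99 7a df 2d cc 8c) = 93 f0; tag = H(0d c6 93 f3 10 b5 47 93 f0) = e701 ← matches
m2: inner = H(67 ac f9 99 7a df 2d 6f 18) = 1f 93; tag = H(0d c6 93 f3 10 b5 47 1f 93) = 8a8d
m3: inner = H(67 ac f9 99 7a df 2d a8 bd) = c4 cc; tag = H(0d c6 93 f3 10 b5 47 c4 cc) = c332

1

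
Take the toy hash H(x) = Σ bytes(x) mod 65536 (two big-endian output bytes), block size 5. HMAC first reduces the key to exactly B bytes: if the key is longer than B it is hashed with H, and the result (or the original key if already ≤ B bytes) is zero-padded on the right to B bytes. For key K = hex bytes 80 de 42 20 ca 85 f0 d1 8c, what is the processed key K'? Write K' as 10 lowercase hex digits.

055c000000

|K| = 9 > B = 5, so first hash the key.
H(K): sum = 128+222+66+32+202+133+240+209+140 = 1372 → 05 5c.
Zero-pad H(K) = 05 5c to 5 bytes: K' = 05 5c 00 00 00.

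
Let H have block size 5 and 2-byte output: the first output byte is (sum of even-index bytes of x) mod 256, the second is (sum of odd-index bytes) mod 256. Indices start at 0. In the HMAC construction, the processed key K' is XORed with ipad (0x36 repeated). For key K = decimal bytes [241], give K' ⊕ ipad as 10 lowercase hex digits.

c736363636

Key decimal bytes [241] = f1 is 1 byte ≤ B = 5; zero-pad to 5 bytes: K' = f1 00 00 00 00.
XOR each byte with 0x36: f1⊕36=c7, 00⊕36=36, 00⊕36=36, 00⊕36=36, 00⊕36=36.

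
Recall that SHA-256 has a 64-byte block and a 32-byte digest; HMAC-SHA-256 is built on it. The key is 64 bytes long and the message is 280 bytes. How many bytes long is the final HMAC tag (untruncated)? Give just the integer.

32

The tag is one SHA-256 digest: 32 bytes.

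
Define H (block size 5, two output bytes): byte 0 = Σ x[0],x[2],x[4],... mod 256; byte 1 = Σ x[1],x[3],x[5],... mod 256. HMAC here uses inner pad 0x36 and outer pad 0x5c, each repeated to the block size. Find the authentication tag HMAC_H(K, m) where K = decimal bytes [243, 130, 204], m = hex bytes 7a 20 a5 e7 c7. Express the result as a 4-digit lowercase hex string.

Key decimal bytes [243, 130, 204] = f3 82 cc is 3 bytes ≤ B = 5; zero-pad to 5 bytes: K' = f3 82 cc 00 00.
K' ⊕ ipad = c5 b4 fa 36 36.  K' ⊕ opad = af de 90 5c 5c.
Inner input = (K'⊕ipad) ∥ m = c5 b4 fa 36 36 ∥ 7a 20 a5 e7 c7.
Inner hash: even-index sum = 764 mod 256 = 252; odd-index sum = 720 mod 256 = 208 → fc d0.
Outer input = (K'⊕opad) ∥ inner = af de 90 5c 5c ∥ fc d0.
Outer hash (tag): even-index sum = 619 mod 256 = 107; odd-index sum = 566 mod 256 = 54 → 6b 36.

6b36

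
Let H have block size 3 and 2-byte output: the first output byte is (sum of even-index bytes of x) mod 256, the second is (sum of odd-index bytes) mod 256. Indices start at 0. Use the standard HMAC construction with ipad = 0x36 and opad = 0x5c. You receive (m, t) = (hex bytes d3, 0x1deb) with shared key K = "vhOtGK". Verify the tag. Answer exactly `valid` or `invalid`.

Key "vhOtGK" = 76 68 4f 74 47 4b is 6 bytes > B = 3, so hash it first: H(key) = 0c 27, then zero-pad to 3 bytes: K' = 0c 27 00.
K' ⊕ ipad = 3a 11 36; K' ⊕ opad = 50 7b 5c.
Inner hash: even-index sum = 112 mod 256 = 112; odd-index sum = 228 mod 256 = 228 → 70 e4.
Outer hash (recomputed tag): even-index sum = 400 mod 256 = 144; odd-index sum = 235 mod 256 = 235 → 90 eb.
Recomputed tag = 90eb; claimed = 1deb → mismatch.

invalid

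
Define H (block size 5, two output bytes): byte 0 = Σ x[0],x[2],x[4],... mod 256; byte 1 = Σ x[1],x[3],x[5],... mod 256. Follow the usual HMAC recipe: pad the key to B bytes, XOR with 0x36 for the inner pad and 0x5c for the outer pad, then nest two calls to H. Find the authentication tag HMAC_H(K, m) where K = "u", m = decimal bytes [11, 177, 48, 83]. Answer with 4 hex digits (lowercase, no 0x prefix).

Key "u" = 75 is 1 byte ≤ B = 5; zero-pad to 5 bytes: K' = 75 00 00 00 00.
K' ⊕ ipad = 43 36 36 36 36.  K' ⊕ opad = 29 5c 5c 5c 5c.
Inner input = (K'⊕ipad) ∥ m = 43 36 36 36 36 ∥ 0b b1 30 53.
Inner hash: even-index sum = 435 mod 256 = 179; odd-index sum = 167 mod 256 = 167 → b3 a7.
Outer input = (K'⊕opad) ∥ inner = 29 5c 5c 5c 5c ∥ b3 a7.
Outer hash (tag): even-index sum = 392 mod 256 = 136; odd-index sum = 363 mod 256 = 107 → 88 6b.

886b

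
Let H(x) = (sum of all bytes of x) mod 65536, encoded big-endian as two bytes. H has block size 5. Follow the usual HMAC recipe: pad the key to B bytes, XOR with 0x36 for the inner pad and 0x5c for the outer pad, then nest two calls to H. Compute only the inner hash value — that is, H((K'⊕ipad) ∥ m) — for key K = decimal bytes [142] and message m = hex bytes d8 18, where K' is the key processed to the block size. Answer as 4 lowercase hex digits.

0280

Key decimal bytes [142] = 8e is 1 byte ≤ B = 5; zero-pad to 5 bytes: K' = 8e 00 00 00 00.
K' ⊕ ipad = b8 36 36 36 36.
Inner input = b8 36 36 36 36 ∥ d8 18.
Inner hash: sum = 184+54+54+54+54+216+24 = 640 → 02 80.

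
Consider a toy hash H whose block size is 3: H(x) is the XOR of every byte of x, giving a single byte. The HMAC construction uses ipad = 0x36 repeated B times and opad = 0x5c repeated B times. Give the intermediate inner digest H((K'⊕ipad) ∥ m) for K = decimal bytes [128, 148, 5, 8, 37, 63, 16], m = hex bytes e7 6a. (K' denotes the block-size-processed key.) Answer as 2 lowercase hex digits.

a8

Key decimal bytes [128, 148, 5, 8, 37, 63, 16] = 80 94 05 08 25 3f 10 is 7 bytes > B = 3, so hash it first: H(key) = 13, then zero-pad to 3 bytes: K' = 13 00 00.
K' ⊕ ipad = 25 36 36.
Inner input = 25 36 36 ∥ e7 6a.
Inner hash: XOR 25⊕36⊕36⊕e7⊕6a = a8.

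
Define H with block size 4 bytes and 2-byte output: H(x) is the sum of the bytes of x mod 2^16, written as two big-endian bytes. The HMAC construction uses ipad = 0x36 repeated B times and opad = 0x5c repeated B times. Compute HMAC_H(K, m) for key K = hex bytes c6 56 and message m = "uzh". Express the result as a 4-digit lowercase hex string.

0172

Key hex bytes c6 56 is 2 bytes ≤ B = 4; zero-pad to 4 bytes: K' = c6 56 00 00.
K' ⊕ ipad = f0 60 36 36.  K' ⊕ opad = 9a 0a 5c 5c.
Inner input = (K'⊕ipad) ∥ m = f0 60 36 36 ∥ 75 7a 68.
Inner hash: sum = 240+96+54+54+117+122+104 = 787 → 03 13.
Outer input = (K'⊕opad) ∥ inner = 9a 0a 5c 5c ∥ 03 13.
Outer hash (tag): sum = 154+10+92+92+3+19 = 370 → 01 72.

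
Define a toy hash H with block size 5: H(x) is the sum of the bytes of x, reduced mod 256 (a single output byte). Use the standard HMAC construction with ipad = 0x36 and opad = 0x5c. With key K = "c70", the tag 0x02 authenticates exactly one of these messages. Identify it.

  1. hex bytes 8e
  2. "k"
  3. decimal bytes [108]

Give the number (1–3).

Key "c70" = 63 37 30 is 3 bytes ≤ B = 5; zero-pad to 5 bytes: K' = 63 37 30 00 00.
K' ⊕ ipad = 55 01 06 36 36; K' ⊕ opad = 3f 6b 6c 5c 5c.
m1: inner = H(55 01 06 36 36 8e) = 56; tag = H(3f 6b 6c 5c 5c 56) = 24
m2: inner = H(55 01 06 36 36 6b) = 33; tag = H(3f 6b 6c 5c 5c 33) = 01
m3: inner = H(55 01 06 36 36 6c) = 34; tag = H(3f 6b 6c 5c 5c 34) = 02 ← matches

3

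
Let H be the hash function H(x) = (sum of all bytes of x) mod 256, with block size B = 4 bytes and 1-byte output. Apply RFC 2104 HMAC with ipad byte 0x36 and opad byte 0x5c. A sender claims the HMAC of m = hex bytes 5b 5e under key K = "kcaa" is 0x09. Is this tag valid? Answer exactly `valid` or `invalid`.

Key "kcaa" = 6b 63 61 61 is exactly B = 4 bytes: K' = 6b 63 61 61.
K' ⊕ ipad = 5d 55 57 57; K' ⊕ opad = 37 3f 3d 3d.
Inner hash: sum = 93+85+87+87+91+94 = 537; mod 256 = 25 → 19.
Outer hash (recomputed tag): sum = 55+63+61+61+25 = 265; mod 256 = 9 → 09.
Recomputed tag = 09; claimed = 09 → match.

valid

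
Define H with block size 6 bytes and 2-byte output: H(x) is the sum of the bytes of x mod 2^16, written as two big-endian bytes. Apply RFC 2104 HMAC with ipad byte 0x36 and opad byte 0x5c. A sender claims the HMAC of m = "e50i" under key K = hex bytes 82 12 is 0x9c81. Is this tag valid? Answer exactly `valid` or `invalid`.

Key hex bytes 82 12 is 2 bytes ≤ B = 6; zero-pad to 6 bytes: K' = 82 12 00 00 00 00.
K' ⊕ ipad = b4 24 36 36 36 36; K' ⊕ opad = de 4e 5c 5c 5c 5c.
Inner hash: sum = 180+36+54+54+54+54+101+53+48+105 = 739 → 02 e3.
Outer hash (recomputed tag): sum = 222+78+92+92+92+92+2+227 = 897 → 03 81.
Recomputed tag = 0381; claimed = 9c81 → mismatch.

invalid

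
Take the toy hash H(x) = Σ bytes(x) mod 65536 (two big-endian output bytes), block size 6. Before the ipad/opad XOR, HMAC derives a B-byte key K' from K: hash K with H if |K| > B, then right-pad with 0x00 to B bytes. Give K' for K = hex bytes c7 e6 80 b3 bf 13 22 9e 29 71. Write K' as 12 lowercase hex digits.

050c00000000

|K| = 10 > B = 6, so first hash the key.
H(K): sum = 199+230+128+179+191+19+34+158+41+113 = 1292 → 05 0c.
Zero-pad H(K) = 05 0c to 6 bytes: K' = 05 0c 00 00 00 00.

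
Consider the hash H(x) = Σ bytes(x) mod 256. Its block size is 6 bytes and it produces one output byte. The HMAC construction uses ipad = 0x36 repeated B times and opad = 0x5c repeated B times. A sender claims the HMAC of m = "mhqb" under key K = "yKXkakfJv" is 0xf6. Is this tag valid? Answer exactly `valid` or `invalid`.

valid

Key "yKXkakfJv" = 79 4b 58 6b 61 6b 66 4a 76 is 9 bytes > B = 6, so hash it first: H(key) = 79, then zero-pad to 6 bytes: K' = 79 00 00 00 00 00.
K' ⊕ ipad = 4f 36 36 36 36 36; K' ⊕ opad = 25 5c 5c 5c 5c 5c.
Inner hash: sum = 79+54+54+54+54+54+109+104+113+98 = 773; mod 256 = 5 → 05.
Outer hash (recomputed tag): sum = 37+92+92+92+92+92+5 = 502; mod 256 = 246 → f6.
Recomputed tag = f6; claimed = f6 → match.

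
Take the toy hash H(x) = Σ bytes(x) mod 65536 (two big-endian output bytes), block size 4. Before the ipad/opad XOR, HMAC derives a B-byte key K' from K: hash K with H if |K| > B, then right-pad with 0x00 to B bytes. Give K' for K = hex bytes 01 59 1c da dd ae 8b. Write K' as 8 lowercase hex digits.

|K| = 7 > B = 4, so first hash the key.
H(K): sum = 1+89+28+218+221+174+139 = 870 → 03 66.
Zero-pad H(K) = 03 66 to 4 bytes: K' = 03 66 00 00.

03660000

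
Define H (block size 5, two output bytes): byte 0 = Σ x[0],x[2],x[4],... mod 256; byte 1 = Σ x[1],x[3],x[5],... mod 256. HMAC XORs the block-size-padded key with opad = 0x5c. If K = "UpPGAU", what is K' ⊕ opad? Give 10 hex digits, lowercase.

ba505c5c5c

Key "UpPGAU" = 55 70 50 47 41 55 is 6 bytes > B = 5, so hash it first: H(key) = e6 0c, then zero-pad to 5 bytes: K' = e6 0c 00 00 00.
XOR each byte with 0x5c: e6⊕5c=ba, 0c⊕5c=50, 00⊕5c=5c, 00⊕5c=5c, 00⊕5c=5c.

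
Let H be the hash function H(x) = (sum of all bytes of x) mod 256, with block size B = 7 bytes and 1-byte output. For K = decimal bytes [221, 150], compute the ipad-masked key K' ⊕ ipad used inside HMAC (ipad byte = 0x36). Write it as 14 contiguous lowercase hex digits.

eba03636363636

Key decimal bytes [221, 150] = dd 96 is 2 bytes ≤ B = 7; zero-pad to 7 bytes: K' = dd 96 00 00 00 00 00.
XOR each byte with 0x36: dd⊕36=eb, 96⊕36=a0, 00⊕36=36, 00⊕36=36, 00⊕36=36, 00⊕36=36, 00⊕36=36.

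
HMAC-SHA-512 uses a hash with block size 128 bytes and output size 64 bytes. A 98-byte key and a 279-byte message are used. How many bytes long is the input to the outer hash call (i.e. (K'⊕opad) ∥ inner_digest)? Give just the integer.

Key is 98 ≤ 128 bytes, zero-padded: |K'| = 128.
Outer input = (K'⊕opad) ∥ H(inner) → 128 + 64 = 192 bytes.

192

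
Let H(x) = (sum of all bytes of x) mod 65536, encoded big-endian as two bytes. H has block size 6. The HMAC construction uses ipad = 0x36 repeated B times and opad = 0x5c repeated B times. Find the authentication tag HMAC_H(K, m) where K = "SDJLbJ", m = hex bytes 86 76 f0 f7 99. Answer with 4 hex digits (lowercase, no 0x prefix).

Key "SDJLbJ" = 53 44 4a 4c 62 4a is exactly B = 6 bytes: K' = 53 44 4a 4c 62 4a.
K' ⊕ ipad = 65 72 7c 7a 54 7c.  K' ⊕ opad = 0f 18 16 10 3e 16.
Inner input = (K'⊕ipad) ∥ m = 65 72 7c 7a 54 7c ∥ 86 76 f0 f7 99.
Inner hash: sum = 101+114+124+122+84+124+134+118+240+247+153 = 1561 → 06 19.
Outer input = (K'⊕opad) ∥ inner = 0f 18 16 10 3e 16 ∥ 06 19.
Outer hash (tag): sum = 15+24+22+16+62+22+6+25 = 192 → 00 c0.

00c0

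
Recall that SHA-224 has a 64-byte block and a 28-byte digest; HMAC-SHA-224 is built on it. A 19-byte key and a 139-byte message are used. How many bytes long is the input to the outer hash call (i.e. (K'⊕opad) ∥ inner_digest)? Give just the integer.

92

Key is 19 ≤ 64 bytes, zero-padded: |K'| = 64.
Outer input = (K'⊕opad) ∥ H(inner) → 64 + 28 = 92 bytes.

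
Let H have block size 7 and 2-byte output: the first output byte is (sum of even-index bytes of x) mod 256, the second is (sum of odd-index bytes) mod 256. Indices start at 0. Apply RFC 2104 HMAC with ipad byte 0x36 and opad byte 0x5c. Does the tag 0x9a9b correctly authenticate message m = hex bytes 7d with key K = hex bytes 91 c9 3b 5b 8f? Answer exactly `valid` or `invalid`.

invalid

Key hex bytes 91 c9 3b 5b 8f is 5 bytes ≤ B = 7; zero-pad to 7 bytes: K' = 91 c9 3b 5b 8f 00 00.
K' ⊕ ipad = a7 ff 0d 6d b9 36 36; K' ⊕ opad = cd 95 67 07 d3 5c 5c.
Inner hash: even-index sum = 419 mod 256 = 163; odd-index sum = 543 mod 256 = 31 → a3 1f.
Outer hash (recomputed tag): even-index sum = 642 mod 256 = 130; odd-index sum = 411 mod 256 = 155 → 82 9b.
Recomputed tag = 829b; claimed = 9a9b → mismatch.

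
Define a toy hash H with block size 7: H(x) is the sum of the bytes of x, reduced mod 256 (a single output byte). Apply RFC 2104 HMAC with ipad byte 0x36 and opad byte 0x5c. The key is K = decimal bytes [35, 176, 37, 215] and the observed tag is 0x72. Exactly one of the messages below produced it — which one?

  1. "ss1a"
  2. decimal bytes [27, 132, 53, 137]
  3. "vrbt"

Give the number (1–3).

3

Key decimal bytes [35, 176, 37, 215] = 23 b0 25 d7 is 4 bytes ≤ B = 7; zero-pad to 7 bytes: K' = 23 b0 25 d7 00 00 00.
K' ⊕ ipad = 15 86 13 e1 36 36 36; K' ⊕ opad = 7f ec 79 8b 5c 5c 5c.
m1: inner = H(15 86 13 e1 36 36 36 73 73 31 61) = a9; tag = H(7f ec 79 8b 5c 5c 5c a9) = 2c
m2: inner = H(15 86 13 e1 36 36 36 1b 84 35 89) = 8e; tag = H(7f ec 79 8b 5c 5c 5c 8e) = 11
m3: inner = H(15 86 13 e1 36 36 36 76 72 62 74) = ef; tag = H(7f ec 79 8b 5c 5c 5c ef) = 72 ← matches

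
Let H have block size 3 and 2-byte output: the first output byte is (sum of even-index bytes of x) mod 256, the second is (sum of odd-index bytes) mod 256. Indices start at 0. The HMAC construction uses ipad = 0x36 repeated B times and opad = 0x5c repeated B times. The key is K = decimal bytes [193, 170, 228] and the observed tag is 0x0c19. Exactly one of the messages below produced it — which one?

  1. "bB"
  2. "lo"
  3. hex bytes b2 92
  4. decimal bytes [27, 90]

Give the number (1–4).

4

Key decimal bytes [193, 170, 228] = c1 aa e4 is exactly B = 3 bytes: K' = c1 aa e4.
K' ⊕ ipad = f7 9c d2; K' ⊕ opad = 9d f6 b8.
m1: inner = H(f7 9c d2 62 42) = 0b fe; tag = H(9d f6 b8 0b fe) = 5301
m2: inner = H(f7 9c d2 6c 6f) = 38 08; tag = H(9d f6 b8 38 08) = 5d2e
m3: inner = H(f7 9c d2 b2 92) = 5b 4e; tag = H(9d f6 b8 5b 4e) = a351
m4: inner = H(f7 9c d2 1b 5a) = 23 b7; tag = H(9d f6 b8 23 b7) = 0c19 ← matches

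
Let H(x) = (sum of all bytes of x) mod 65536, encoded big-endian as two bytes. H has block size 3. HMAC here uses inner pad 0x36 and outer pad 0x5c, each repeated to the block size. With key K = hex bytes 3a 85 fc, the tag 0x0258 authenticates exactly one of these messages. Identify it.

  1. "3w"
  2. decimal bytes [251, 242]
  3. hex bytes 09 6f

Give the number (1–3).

2

Key hex bytes 3a 85 fc is exactly B = 3 bytes: K' = 3a 85 fc.
K' ⊕ ipad = 0c b3 ca; K' ⊕ opad = 66 d9 a0.
m1: inner = H(0c b3 ca 33 77) = 02 33; tag = H(66 d9 a0 02 33) = 0214
m2: inner = H(0c b3 ca fb f2) = 03 76; tag = H(66 d9 a0 03 76) = 0258 ← matches
m3: inner = H(0c b3 ca 09 6f) = 02 01; tag = H(66 d9 a0 02 01) = 01e2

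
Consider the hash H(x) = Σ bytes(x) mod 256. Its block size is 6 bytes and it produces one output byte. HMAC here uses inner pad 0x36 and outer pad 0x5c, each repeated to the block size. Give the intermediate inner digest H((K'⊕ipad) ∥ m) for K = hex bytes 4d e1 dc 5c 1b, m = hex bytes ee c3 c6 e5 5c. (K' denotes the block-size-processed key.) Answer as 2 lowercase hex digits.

c1

Key hex bytes 4d e1 dc 5c 1b is 5 bytes ≤ B = 6; zero-pad to 6 bytes: K' = 4d e1 dc 5c 1b 00.
K' ⊕ ipad = 7b d7 ea 6a 2d 36.
Inner input = 7b d7 ea 6a 2d 36 ∥ ee c3 c6 e5 5c.
Inner hash: sum = 123+215+234+106+45+54+238+195+198+229+92 = 1729; mod 256 = 193 → c1.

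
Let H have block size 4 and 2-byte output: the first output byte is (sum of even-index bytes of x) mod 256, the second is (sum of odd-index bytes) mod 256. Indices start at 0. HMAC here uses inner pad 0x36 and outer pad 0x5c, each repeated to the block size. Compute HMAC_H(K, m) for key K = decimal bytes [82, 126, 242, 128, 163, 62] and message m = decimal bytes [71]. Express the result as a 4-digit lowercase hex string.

65fc

Key decimal bytes [82, 126, 242, 128, 163, 62] = 52 7e f2 80 a3 3e is 6 bytes > B = 4, so hash it first: H(key) = e7 3c, then zero-pad to 4 bytes: K' = e7 3c 00 00.
K' ⊕ ipad = d1 0a 36 36.  K' ⊕ opad = bb 60 5c 5c.
Inner input = (K'⊕ipad) ∥ m = d1 0a 36 36 ∥ 47.
Inner hash: even-index sum = 334 mod 256 = 78; odd-index sum = 64 mod 256 = 64 → 4e 40.
Outer input = (K'⊕opad) ∥ inner = bb 60 5c 5c ∥ 4e 40.
Outer hash (tag): even-index sum = 357 mod 256 = 101; odd-index sum = 252 mod 256 = 252 → 65 fc.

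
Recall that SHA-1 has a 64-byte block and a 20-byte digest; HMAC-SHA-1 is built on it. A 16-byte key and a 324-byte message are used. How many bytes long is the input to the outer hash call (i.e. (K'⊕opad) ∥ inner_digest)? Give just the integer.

84

Key is 16 ≤ 64 bytes, zero-padded: |K'| = 64.
Outer input = (K'⊕opad) ∥ H(inner) → 64 + 20 = 84 bytes.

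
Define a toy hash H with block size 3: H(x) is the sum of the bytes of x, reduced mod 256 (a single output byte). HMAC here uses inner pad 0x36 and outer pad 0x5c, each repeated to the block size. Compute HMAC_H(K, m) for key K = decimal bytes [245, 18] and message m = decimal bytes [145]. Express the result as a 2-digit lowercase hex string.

01

Key decimal bytes [245, 18] = f5 12 is 2 bytes ≤ B = 3; zero-pad to 3 bytes: K' = f5 12 00.
K' ⊕ ipad = c3 24 36.  K' ⊕ opad = a9 4e 5c.
Inner input = (K'⊕ipad) ∥ m = c3 24 36 ∥ 91.
Inner hash: sum = 195+36+54+145 = 430; mod 256 = 174 → ae.
Outer input = (K'⊕opad) ∥ inner = a9 4e 5c ∥ ae.
Outer hash (tag): sum = 169+78+92+174 = 513; mod 256 = 1 → 01.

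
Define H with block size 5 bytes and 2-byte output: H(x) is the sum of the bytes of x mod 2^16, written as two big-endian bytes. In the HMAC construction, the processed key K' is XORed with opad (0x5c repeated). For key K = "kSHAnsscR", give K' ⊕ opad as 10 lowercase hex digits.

5f0c5c5c5c

Key "kSHAnsscR" = 6b 53 48 41 6e 73 73 63 52 is 9 bytes > B = 5, so hash it first: H(key) = 03 50, then zero-pad to 5 bytes: K' = 03 50 00 00 00.
XOR each byte with 0x5c: 03⊕5c=5f, 50⊕5c=0c, 00⊕5c=5c, 00⊕5c=5c, 00⊕5c=5c.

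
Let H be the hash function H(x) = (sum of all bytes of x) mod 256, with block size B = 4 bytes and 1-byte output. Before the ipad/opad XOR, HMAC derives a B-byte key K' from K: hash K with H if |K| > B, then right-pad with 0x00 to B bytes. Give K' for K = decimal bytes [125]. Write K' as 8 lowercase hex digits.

Key decimal bytes [125] = 7d is 1 byte ≤ B = 4; zero-pad to 4 bytes: K' = 7d 00 00 00.

7d000000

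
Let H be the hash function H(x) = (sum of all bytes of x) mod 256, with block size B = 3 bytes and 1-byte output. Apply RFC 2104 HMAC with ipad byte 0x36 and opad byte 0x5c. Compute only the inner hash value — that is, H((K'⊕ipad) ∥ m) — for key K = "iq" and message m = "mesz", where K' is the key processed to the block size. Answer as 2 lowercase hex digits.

9b

Key "iq" = 69 71 is 2 bytes ≤ B = 3; zero-pad to 3 bytes: K' = 69 71 00.
K' ⊕ ipad = 5f 47 36.
Inner input = 5f 47 36 ∥ 6d 65 73 7a.
Inner hash: sum = 95+71+54+109+101+115+122 = 667; mod 256 = 155 → 9b.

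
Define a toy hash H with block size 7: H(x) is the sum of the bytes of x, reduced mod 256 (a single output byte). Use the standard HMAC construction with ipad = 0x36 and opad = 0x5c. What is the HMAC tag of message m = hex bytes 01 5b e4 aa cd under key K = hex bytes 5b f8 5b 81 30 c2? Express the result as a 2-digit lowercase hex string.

Key hex bytes 5b f8 5b 81 30 c2 is 6 bytes ≤ B = 7; zero-pad to 7 bytes: K' = 5b f8 5b 81 30 c2 00.
K' ⊕ ipad = 6d ce 6d b7 06 f4 36.  K' ⊕ opad = 07 a4 07 dd 6c 9e 5c.
Inner input = (K'⊕ipad) ∥ m = 6d ce 6d b7 06 f4 36 ∥ 01 5b e4 aa cd.
Inner hash: sum = 109+206+109+183+6+244+54+1+91+228+170+205 = 1606; mod 256 = 70 → 46.
Outer input = (K'⊕opad) ∥ inner = 07 a4 07 dd 6c 9e 5c ∥ 46.
Outer hash (tag): sum = 7+164+7+221+108+158+92+70 = 827; mod 256 = 59 → 3b.

3b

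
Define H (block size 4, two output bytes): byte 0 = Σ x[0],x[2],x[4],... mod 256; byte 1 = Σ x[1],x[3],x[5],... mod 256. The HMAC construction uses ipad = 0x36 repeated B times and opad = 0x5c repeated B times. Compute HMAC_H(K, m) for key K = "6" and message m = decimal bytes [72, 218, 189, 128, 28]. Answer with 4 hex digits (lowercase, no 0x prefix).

Key "6" = 36 is 1 byte ≤ B = 4; zero-pad to 4 bytes: K' = 36 00 00 00.
K' ⊕ ipad = 00 36 36 36.  K' ⊕ opad = 6a 5c 5c 5c.
Inner input = (K'⊕ipad) ∥ m = 00 36 36 36 ∥ 48 da bd 80 1c.
Inner hash: even-index sum = 343 mod 256 = 87; odd-index sum = 454 mod 256 = 198 → 57 c6.
Outer input = (K'⊕opad) ∥ inner = 6a 5c 5c 5c ∥ 57 c6.
Outer hash (tag): even-index sum = 285 mod 256 = 29; odd-index sum = 382 mod 256 = 126 → 1d 7e.

1d7e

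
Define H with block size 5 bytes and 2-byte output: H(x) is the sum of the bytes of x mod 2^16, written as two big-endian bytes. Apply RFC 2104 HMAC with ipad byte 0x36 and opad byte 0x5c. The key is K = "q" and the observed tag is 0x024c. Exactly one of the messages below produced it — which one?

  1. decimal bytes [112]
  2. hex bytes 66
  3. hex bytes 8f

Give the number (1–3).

3

Key "q" = 71 is 1 byte ≤ B = 5; zero-pad to 5 bytes: K' = 71 00 00 00 00.
K' ⊕ ipad = 47 36 36 36 36; K' ⊕ opad = 2d 5c 5c 5c 5c.
m1: inner = H(47 36 36 36 36 70) = 01 8f; tag = H(2d 5c 5c 5c 5c 01 8f) = 022d
m2: inner = H(47 36 36 36 36 66) = 01 85; tag = H(2d 5c 5c 5c 5c 01 85) = 0223
m3: inner = H(47 36 36 36 36 8f) = 01 ae; tag = H(2d 5c 5c 5c 5c 01 ae) = 024c ← matches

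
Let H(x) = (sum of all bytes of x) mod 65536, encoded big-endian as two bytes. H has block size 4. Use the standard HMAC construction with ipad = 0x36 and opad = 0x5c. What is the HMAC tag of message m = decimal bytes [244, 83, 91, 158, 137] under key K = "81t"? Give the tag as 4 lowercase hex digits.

Key "81t" = 38 31 74 is 3 bytes ≤ B = 4; zero-pad to 4 bytes: K' = 38 31 74 00.
K' ⊕ ipad = 0e 07 42 36.  K' ⊕ opad = 64 6d 28 5c.
Inner input = (K'⊕ipad) ∥ m = 0e 07 42 36 ∥ f4 53 5b 9e 89.
Inner hash: sum = 14+7+66+54+244+83+91+158+137 = 854 → 03 56.
Outer input = (K'⊕opad) ∥ inner = 64 6d 28 5c ∥ 03 56.
Outer hash (tag): sum = 100+109+40+92+3+86 = 430 → 01 ae.

01ae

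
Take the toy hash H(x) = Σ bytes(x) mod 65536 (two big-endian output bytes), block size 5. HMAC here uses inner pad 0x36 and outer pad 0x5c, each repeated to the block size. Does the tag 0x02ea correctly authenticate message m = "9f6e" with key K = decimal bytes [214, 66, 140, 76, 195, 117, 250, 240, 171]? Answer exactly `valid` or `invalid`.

valid

Key decimal bytes [214, 66, 140, 76, 195, 117, 250, 240, 171] = d6 42 8c 4c c3 75 fa f0 ab is 9 bytes > B = 5, so hash it first: H(key) = 05 bd, then zero-pad to 5 bytes: K' = 05 bd 00 00 00.
K' ⊕ ipad = 33 8b 36 36 36; K' ⊕ opad = 59 e1 5c 5c 5c.
Inner hash: sum = 51+139+54+54+54+57+102+54+101 = 666 → 02 9a.
Outer hash (recomputed tag): sum = 89+225+92+92+92+2+154 = 746 → 02 ea.
Recomputed tag = 02ea; claimed = 02ea → match.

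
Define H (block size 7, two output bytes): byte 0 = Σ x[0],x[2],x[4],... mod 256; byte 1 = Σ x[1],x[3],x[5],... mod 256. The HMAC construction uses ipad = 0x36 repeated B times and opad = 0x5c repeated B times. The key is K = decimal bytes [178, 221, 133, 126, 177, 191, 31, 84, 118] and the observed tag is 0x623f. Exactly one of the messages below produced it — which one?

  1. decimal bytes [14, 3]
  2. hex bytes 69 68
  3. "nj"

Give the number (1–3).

2

Key decimal bytes [178, 221, 133, 126, 177, 191, 31, 84, 118] = b2 dd 85 7e b1 bf 1f 54 76 is 9 bytes > B = 7, so hash it first: H(key) = 7d 6e, then zero-pad to 7 bytes: K' = 7d 6e 00 00 00 00 00.
K' ⊕ ipad = 4b 58 36 36 36 36 36; K' ⊕ opad = 21 32 5c 5c 5c 5c 5c.
m1: inner = H(4b 58 36 36 36 36 36 0e 03) = f0 d2; tag = H(21 32 5c 5c 5c 5c 5c f0 d2) = 07da
m2: inner = H(4b 58 36 36 36 36 36 69 68) = 55 2d; tag = H(21 32 5c 5c 5c 5c 5c 55 2d) = 623f ← matches
m3: inner = H(4b 58 36 36 36 36 36 6e 6a) = 57 32; tag = H(21 32 5c 5c 5c 5c 5c 57 32) = 6741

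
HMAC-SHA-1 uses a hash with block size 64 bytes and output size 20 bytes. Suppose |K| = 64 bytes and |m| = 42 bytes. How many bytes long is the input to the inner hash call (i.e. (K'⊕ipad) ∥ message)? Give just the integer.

Key is 64 ≤ 64 bytes, zero-padded: |K'| = 64.
Inner input = (K'⊕ipad) ∥ m → 64 + 42 = 106 bytes.

106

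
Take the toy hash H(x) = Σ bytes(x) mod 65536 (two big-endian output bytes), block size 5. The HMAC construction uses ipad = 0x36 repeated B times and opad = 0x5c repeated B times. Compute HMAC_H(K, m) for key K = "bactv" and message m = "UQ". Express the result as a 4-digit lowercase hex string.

0136

Key "bactv" = 62 61 63 74 76 is exactly B = 5 bytes: K' = 62 61 63 74 76.
K' ⊕ ipad = 54 57 55 42 40.  K' ⊕ opad = 3e 3d 3f 28 2a.
Inner input = (K'⊕ipad) ∥ m = 54 57 55 42 40 ∥ 55 51.
Inner hash: sum = 84+87+85+66+64+85+81 = 552 → 02 28.
Outer input = (K'⊕opad) ∥ inner = 3e 3d 3f 28 2a ∥ 02 28.
Outer hash (tag): sum = 62+61+63+40+42+2+40 = 310 → 01 36.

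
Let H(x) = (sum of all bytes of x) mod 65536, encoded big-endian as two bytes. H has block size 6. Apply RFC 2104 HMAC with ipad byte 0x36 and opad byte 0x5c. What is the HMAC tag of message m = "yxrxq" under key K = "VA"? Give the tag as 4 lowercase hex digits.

0295

Key "VA" = 56 41 is 2 bytes ≤ B = 6; zero-pad to 6 bytes: K' = 56 41 00 00 00 00.
K' ⊕ ipad = 60 77 36 36 36 36.  K' ⊕ opad = 0a 1d 5c 5c 5c 5c.
Inner input = (K'⊕ipad) ∥ m = 60 77 36 36 36 36 ∥ 79 78 72 78 71.
Inner hash: sum = 96+119+54+54+54+54+121+120+114+120+113 = 1019 → 03 fb.
Outer input = (K'⊕opad) ∥ inner = 0a 1d 5c 5c 5c 5c ∥ 03 fb.
Outer hash (tag): sum = 10+29+92+92+92+92+3+251 = 661 → 02 95.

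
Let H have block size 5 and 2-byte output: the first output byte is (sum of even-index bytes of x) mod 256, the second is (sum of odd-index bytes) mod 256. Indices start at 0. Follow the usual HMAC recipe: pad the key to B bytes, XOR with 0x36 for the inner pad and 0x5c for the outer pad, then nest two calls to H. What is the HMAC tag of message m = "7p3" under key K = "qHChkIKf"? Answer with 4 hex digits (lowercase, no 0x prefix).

f797

Key "qHChkIKf" = 71 48 43 68 6b 49 4b 66 is 8 bytes > B = 5, so hash it first: H(key) = 6a 5f, then zero-pad to 5 bytes: K' = 6a 5f 00 00 00.
K' ⊕ ipad = 5c 69 36 36 36.  K' ⊕ opad = 36 03 5c 5c 5c.
Inner input = (K'⊕ipad) ∥ m = 5c 69 36 36 36 ∥ 37 70 33.
Inner hash: even-index sum = 312 mod 256 = 56; odd-index sum = 265 mod 256 = 9 → 38 09.
Outer input = (K'⊕opad) ∥ inner = 36 03 5c 5c 5c ∥ 38 09.
Outer hash (tag): even-index sum = 247 mod 256 = 247; odd-index sum = 151 mod 256 = 151 → f7 97.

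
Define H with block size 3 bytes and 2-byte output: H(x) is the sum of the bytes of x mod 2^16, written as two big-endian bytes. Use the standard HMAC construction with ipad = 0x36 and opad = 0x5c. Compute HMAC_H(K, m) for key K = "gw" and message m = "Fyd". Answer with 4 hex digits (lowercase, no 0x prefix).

Key "gw" = 67 77 is 2 bytes ≤ B = 3; zero-pad to 3 bytes: K' = 67 77 00.
K' ⊕ ipad = 51 41 36.  K' ⊕ opad = 3b 2b 5c.
Inner input = (K'⊕ipad) ∥ m = 51 41 36 ∥ 46 79 64.
Inner hash: sum = 81+65+54+70+121+100 = 491 → 01 eb.
Outer input = (K'⊕opad) ∥ inner = 3b 2b 5c ∥ 01 eb.
Outer hash (tag): sum = 59+43+92+1+235 = 430 → 01 ae.

01ae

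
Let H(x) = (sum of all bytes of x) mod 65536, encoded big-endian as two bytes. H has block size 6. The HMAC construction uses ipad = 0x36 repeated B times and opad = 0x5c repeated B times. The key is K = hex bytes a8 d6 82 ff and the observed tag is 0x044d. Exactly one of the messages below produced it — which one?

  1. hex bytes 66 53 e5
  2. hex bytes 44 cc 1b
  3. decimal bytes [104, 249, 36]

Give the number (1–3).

2

Key hex bytes a8 d6 82 ff is 4 bytes ≤ B = 6; zero-pad to 6 bytes: K' = a8 d6 82 ff 00 00.
K' ⊕ ipad = 9e e0 b4 c9 36 36; K' ⊕ opad = f4 8a de a3 5c 5c.
m1: inner = H(9e e0 b4 c9 36 36 66 53 e5) = 05 05; tag = H(f4 8a de a3 5c 5c 05 05) = 03c1
m2: inner = H(9e e0 b4 c9 36 36 44 cc 1b) = 04 92; tag = H(f4 8a de a3 5c 5c 04 92) = 044d ← matches
m3: inner = H(9e e0 b4 c9 36 36 68 f9 24) = 04 ec; tag = H(f4 8a de a3 5c 5c 04 ec) = 04a7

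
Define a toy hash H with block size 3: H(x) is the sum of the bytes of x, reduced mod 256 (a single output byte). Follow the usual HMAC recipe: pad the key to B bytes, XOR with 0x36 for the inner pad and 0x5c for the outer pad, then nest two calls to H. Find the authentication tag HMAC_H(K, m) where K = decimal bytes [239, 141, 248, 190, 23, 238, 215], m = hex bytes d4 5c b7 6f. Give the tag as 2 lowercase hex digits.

04

Key decimal bytes [239, 141, 248, 190, 23, 238, 215] = ef 8d f8 be 17 ee d7 is 7 bytes > B = 3, so hash it first: H(key) = 0e, then zero-pad to 3 bytes: K' = 0e 00 00.
K' ⊕ ipad = 38 36 36.  K' ⊕ opad = 52 5c 5c.
Inner input = (K'⊕ipad) ∥ m = 38 36 36 ∥ d4 5c b7 6f.
Inner hash: sum = 56+54+54+212+92+183+111 = 762; mod 256 = 250 → fa.
Outer input = (K'⊕opad) ∥ inner = 52 5c 5c ∥ fa.
Outer hash (tag): sum = 82+92+92+250 = 516; mod 256 = 4 → 04.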